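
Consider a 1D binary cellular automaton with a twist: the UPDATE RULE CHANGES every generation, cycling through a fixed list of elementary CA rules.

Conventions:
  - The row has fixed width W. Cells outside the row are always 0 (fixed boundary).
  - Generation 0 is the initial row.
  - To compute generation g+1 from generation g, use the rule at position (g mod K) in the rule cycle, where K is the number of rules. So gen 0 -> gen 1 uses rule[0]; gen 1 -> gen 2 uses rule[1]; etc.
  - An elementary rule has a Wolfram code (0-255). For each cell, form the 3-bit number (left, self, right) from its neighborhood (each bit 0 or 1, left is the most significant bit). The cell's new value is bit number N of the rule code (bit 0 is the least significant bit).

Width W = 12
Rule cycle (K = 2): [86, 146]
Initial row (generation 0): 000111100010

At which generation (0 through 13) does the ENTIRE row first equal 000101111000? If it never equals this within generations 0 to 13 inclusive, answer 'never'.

Gen 0: 000111100010
Gen 1 (rule 86): 001000110111
Gen 2 (rule 146): 010101000010
Gen 3 (rule 86): 110101100111
Gen 4 (rule 146): 000000011010
Gen 5 (rule 86): 000000101011
Gen 6 (rule 146): 000001000000
Gen 7 (rule 86): 000011100000
Gen 8 (rule 146): 000101010000
Gen 9 (rule 86): 001101011000
Gen 10 (rule 146): 010000000100
Gen 11 (rule 86): 111000001110
Gen 12 (rule 146): 010100010101
Gen 13 (rule 86): 110110110101

Answer: never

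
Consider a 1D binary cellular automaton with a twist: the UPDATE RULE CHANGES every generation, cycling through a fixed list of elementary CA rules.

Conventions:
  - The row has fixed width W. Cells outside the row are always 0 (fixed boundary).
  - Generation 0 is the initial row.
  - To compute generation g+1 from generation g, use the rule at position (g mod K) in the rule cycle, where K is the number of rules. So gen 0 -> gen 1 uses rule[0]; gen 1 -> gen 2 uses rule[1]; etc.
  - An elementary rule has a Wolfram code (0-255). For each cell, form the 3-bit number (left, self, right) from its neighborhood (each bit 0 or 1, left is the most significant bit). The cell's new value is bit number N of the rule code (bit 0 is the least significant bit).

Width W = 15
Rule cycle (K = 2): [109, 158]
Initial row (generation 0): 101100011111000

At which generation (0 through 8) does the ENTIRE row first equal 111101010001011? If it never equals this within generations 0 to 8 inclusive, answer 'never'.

Gen 0: 101100011111000
Gen 1 (rule 109): 111101010001011
Gen 2 (rule 158): 111001011011010
Gen 3 (rule 109): 101001111111110
Gen 4 (rule 158): 101111111111101
Gen 5 (rule 109): 111000000000111
Gen 6 (rule 158): 110100000001110
Gen 7 (rule 109): 111101111101010
Gen 8 (rule 158): 111001111001011

Answer: 1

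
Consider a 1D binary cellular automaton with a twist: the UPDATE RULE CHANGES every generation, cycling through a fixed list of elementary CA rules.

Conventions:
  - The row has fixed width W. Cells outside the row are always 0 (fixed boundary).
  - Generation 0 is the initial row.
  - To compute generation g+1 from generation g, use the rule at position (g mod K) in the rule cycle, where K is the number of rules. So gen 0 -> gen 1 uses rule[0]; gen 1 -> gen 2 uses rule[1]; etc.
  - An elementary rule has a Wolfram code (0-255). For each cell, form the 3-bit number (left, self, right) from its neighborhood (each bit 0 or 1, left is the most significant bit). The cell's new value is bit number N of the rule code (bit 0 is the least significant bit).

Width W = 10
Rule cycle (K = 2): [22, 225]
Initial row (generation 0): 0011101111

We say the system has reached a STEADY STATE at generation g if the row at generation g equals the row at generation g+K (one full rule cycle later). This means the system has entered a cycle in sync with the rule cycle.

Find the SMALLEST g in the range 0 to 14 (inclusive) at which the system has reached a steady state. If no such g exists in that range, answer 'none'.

Answer: none

Derivation:
Gen 0: 0011101111
Gen 1 (rule 22): 0100000000
Gen 2 (rule 225): 0001111111
Gen 3 (rule 22): 0010000000
Gen 4 (rule 225): 1000111111
Gen 5 (rule 22): 1101000000
Gen 6 (rule 225): 0110011111
Gen 7 (rule 22): 1001100000
Gen 8 (rule 225): 0000101111
Gen 9 (rule 22): 0001100000
Gen 10 (rule 225): 1100101111
Gen 11 (rule 22): 0011100000
Gen 12 (rule 225): 1001101111
Gen 13 (rule 22): 1110000000
Gen 14 (rule 225): 0110111111
Gen 15 (rule 22): 1000000000
Gen 16 (rule 225): 0011111111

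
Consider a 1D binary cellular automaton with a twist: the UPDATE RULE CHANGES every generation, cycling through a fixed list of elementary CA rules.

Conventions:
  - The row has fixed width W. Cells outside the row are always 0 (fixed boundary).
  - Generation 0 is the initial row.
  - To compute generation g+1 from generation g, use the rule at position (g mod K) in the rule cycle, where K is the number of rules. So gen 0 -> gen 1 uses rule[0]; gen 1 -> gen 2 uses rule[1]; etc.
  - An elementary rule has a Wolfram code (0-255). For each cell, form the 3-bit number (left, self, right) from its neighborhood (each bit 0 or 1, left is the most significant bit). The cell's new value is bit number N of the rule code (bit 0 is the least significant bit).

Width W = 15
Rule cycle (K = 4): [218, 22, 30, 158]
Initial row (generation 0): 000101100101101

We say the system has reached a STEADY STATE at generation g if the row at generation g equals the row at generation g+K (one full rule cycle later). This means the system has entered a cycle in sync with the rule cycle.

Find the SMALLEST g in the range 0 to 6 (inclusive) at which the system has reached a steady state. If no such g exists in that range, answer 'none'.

Answer: none

Derivation:
Gen 0: 000101100101101
Gen 1 (rule 218): 001001111001100
Gen 2 (rule 22): 011110000110010
Gen 3 (rule 30): 110001001101111
Gen 4 (rule 158): 101011111001110
Gen 5 (rule 218): 000011111111111
Gen 6 (rule 22): 000100000000000
Gen 7 (rule 30): 001110000000000
Gen 8 (rule 158): 011101000000000
Gen 9 (rule 218): 111100100000000
Gen 10 (rule 22): 000011110000000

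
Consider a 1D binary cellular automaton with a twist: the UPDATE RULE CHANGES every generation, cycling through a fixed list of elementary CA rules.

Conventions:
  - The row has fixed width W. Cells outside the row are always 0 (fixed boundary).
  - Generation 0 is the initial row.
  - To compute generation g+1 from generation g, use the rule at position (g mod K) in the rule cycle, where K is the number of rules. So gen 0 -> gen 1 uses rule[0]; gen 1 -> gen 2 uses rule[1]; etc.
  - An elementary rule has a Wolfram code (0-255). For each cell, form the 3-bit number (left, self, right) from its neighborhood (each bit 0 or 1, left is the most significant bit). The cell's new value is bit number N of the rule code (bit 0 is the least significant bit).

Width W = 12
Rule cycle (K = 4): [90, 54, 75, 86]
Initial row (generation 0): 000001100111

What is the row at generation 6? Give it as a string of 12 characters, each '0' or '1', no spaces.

Answer: 100100100111

Derivation:
Gen 0: 000001100111
Gen 1 (rule 90): 000011111101
Gen 2 (rule 54): 000100000011
Gen 3 (rule 75): 111001111111
Gen 4 (rule 86): 001110000001
Gen 5 (rule 90): 011011000010
Gen 6 (rule 54): 100100100111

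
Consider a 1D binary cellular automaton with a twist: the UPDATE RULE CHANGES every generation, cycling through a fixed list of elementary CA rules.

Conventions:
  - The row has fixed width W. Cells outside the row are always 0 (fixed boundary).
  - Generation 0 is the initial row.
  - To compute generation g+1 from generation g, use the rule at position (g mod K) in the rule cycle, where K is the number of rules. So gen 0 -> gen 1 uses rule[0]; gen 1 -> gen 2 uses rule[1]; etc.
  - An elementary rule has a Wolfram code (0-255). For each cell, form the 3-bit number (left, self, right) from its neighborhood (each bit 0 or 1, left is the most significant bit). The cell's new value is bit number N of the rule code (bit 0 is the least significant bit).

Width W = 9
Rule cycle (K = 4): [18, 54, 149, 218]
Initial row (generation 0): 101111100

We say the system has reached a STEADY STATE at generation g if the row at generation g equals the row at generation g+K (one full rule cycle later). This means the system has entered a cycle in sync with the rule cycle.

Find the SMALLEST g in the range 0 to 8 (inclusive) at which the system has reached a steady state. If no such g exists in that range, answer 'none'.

Answer: 5

Derivation:
Gen 0: 101111100
Gen 1 (rule 18): 000000010
Gen 2 (rule 54): 000000111
Gen 3 (rule 149): 111110010
Gen 4 (rule 218): 111111101
Gen 5 (rule 18): 000000000
Gen 6 (rule 54): 000000000
Gen 7 (rule 149): 111111111
Gen 8 (rule 218): 111111111
Gen 9 (rule 18): 000000000
Gen 10 (rule 54): 000000000
Gen 11 (rule 149): 111111111
Gen 12 (rule 218): 111111111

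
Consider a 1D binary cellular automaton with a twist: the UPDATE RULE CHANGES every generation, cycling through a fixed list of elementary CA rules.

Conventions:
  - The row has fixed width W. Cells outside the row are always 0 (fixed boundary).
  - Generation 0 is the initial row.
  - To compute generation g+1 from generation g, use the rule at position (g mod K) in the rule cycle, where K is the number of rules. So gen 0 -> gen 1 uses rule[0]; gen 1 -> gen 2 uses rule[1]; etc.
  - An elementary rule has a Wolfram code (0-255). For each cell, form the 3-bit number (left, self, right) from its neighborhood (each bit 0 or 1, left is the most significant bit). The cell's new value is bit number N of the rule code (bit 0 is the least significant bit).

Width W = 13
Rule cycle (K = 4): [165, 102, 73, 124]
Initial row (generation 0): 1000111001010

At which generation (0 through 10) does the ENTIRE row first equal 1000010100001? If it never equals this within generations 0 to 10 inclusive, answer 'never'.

Gen 0: 1000111001010
Gen 1 (rule 165): 1010010001110
Gen 2 (rule 102): 1110110010010
Gen 3 (rule 73): 1010110000000
Gen 4 (rule 124): 1111111000000
Gen 5 (rule 165): 0111110011111
Gen 6 (rule 102): 1000010100001
Gen 7 (rule 73): 0011000001100
Gen 8 (rule 124): 0011100001110
Gen 9 (rule 165): 1001001100100
Gen 10 (rule 102): 1011010101100

Answer: 6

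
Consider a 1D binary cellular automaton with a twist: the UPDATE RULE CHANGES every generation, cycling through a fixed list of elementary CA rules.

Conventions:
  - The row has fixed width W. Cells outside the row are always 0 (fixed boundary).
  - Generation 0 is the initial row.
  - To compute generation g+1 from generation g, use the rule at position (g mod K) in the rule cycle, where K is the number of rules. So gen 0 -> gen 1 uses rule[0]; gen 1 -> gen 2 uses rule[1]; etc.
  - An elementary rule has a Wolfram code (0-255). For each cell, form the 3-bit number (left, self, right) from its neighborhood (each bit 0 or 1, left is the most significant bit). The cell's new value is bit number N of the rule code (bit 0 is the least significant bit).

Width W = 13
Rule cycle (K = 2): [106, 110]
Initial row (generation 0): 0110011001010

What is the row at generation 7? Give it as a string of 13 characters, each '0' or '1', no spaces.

Answer: 0011011111000

Derivation:
Gen 0: 0110011001010
Gen 1 (rule 106): 1110111010100
Gen 2 (rule 110): 1011101111100
Gen 3 (rule 106): 0110111000100
Gen 4 (rule 110): 1111101001100
Gen 5 (rule 106): 1000110011100
Gen 6 (rule 110): 1001110110100
Gen 7 (rule 106): 0011011111000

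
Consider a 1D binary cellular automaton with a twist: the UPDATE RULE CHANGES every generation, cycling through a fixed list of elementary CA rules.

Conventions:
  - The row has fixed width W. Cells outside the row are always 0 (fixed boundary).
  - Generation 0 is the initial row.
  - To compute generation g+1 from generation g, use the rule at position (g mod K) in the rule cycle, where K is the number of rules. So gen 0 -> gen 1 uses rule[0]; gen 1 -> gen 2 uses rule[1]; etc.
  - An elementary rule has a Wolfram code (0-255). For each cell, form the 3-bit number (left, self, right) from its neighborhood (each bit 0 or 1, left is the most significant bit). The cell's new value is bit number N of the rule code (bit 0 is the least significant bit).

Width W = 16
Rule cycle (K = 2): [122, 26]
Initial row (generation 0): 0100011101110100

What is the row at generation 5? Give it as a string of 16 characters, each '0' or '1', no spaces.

Answer: 0101101000000010

Derivation:
Gen 0: 0100011101110100
Gen 1 (rule 122): 1010110111011010
Gen 2 (rule 26): 0000100100010001
Gen 3 (rule 122): 0001011010101010
Gen 4 (rule 26): 0010010000000001
Gen 5 (rule 122): 0101101000000010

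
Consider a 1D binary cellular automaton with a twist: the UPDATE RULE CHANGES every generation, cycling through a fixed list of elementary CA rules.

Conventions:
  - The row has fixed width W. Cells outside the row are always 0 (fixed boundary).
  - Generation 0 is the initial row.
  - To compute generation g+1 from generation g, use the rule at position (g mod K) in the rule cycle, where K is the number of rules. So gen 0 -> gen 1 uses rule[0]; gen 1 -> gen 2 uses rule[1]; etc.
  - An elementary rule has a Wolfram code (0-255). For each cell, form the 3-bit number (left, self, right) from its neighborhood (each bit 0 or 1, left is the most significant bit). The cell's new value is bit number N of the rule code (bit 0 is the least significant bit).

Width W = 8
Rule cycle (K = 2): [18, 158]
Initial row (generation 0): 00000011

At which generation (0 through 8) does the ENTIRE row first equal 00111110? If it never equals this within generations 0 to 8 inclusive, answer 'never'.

Gen 0: 00000011
Gen 1 (rule 18): 00000100
Gen 2 (rule 158): 00001110
Gen 3 (rule 18): 00010001
Gen 4 (rule 158): 00111011
Gen 5 (rule 18): 01000000
Gen 6 (rule 158): 11100000
Gen 7 (rule 18): 00010000
Gen 8 (rule 158): 00111000

Answer: never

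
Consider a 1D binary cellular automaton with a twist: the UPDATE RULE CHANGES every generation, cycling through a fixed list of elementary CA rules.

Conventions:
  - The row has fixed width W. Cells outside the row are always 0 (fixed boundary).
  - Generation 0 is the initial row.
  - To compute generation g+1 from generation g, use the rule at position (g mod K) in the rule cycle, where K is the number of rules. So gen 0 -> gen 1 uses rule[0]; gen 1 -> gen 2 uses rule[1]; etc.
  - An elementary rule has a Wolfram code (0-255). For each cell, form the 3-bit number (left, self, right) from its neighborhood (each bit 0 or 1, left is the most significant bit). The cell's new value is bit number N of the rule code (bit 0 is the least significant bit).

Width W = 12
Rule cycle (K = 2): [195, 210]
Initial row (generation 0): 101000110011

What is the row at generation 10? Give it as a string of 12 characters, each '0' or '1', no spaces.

Answer: 000111010110

Derivation:
Gen 0: 101000110011
Gen 1 (rule 195): 000011010101
Gen 2 (rule 210): 000101000000
Gen 3 (rule 195): 111000011111
Gen 4 (rule 210): 011100101111
Gen 5 (rule 195): 101101000111
Gen 6 (rule 210): 000100101011
Gen 7 (rule 195): 111001000001
Gen 8 (rule 210): 011110100010
Gen 9 (rule 195): 101110001100
Gen 10 (rule 210): 000111010110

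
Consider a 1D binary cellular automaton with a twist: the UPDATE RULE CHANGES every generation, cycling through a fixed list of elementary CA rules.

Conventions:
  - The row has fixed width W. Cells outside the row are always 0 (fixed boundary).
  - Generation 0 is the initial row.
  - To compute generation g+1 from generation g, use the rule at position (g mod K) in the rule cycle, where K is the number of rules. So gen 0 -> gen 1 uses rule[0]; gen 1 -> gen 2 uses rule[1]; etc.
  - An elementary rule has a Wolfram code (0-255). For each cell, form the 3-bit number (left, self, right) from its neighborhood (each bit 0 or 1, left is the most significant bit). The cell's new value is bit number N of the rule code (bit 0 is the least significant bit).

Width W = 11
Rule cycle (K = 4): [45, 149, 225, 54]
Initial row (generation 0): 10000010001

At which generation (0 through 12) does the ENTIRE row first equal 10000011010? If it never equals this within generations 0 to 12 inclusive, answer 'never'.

Gen 0: 10000010001
Gen 1 (rule 45): 10111010101
Gen 2 (rule 149): 10010010101
Gen 3 (rule 225): 00000001010
Gen 4 (rule 54): 00000011111
Gen 5 (rule 45): 11111010000
Gen 6 (rule 149): 01110011111
Gen 7 (rule 225): 00110001111
Gen 8 (rule 54): 01001010000
Gen 9 (rule 45): 01001110111
Gen 10 (rule 149): 01100100010
Gen 11 (rule 225): 00100001000
Gen 12 (rule 54): 01110011100

Answer: never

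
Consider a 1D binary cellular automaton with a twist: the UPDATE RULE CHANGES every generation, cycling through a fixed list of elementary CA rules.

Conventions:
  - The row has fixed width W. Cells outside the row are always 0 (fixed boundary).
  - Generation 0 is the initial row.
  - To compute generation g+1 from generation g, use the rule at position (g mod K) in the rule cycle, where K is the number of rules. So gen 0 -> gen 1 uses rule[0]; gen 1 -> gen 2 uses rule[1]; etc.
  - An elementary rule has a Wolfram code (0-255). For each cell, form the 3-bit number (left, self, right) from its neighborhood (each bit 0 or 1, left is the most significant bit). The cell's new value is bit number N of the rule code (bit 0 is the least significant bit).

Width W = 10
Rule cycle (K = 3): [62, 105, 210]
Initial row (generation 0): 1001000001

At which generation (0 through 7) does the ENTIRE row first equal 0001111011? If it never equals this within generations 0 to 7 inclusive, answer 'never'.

Answer: never

Derivation:
Gen 0: 1001000001
Gen 1 (rule 62): 1111100011
Gen 2 (rule 105): 1000101011
Gen 3 (rule 210): 0101000001
Gen 4 (rule 62): 1111100011
Gen 5 (rule 105): 1000101011
Gen 6 (rule 210): 0101000001
Gen 7 (rule 62): 1111100011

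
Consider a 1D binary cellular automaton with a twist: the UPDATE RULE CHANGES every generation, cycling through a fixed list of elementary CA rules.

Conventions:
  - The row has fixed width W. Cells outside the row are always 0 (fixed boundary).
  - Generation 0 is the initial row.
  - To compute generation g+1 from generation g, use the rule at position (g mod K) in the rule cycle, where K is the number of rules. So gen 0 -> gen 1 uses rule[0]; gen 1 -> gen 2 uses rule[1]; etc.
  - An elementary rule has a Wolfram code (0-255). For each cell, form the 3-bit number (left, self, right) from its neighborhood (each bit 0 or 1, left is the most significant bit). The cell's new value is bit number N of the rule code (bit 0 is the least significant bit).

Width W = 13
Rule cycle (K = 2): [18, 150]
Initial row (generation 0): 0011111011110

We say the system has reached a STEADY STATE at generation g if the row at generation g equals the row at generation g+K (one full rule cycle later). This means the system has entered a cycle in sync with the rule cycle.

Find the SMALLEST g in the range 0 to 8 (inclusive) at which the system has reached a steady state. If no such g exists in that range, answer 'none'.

Answer: 7

Derivation:
Gen 0: 0011111011110
Gen 1 (rule 18): 0100000000001
Gen 2 (rule 150): 1110000000011
Gen 3 (rule 18): 0001000000100
Gen 4 (rule 150): 0011100001110
Gen 5 (rule 18): 0100010010001
Gen 6 (rule 150): 1110111111011
Gen 7 (rule 18): 0000000000000
Gen 8 (rule 150): 0000000000000
Gen 9 (rule 18): 0000000000000
Gen 10 (rule 150): 0000000000000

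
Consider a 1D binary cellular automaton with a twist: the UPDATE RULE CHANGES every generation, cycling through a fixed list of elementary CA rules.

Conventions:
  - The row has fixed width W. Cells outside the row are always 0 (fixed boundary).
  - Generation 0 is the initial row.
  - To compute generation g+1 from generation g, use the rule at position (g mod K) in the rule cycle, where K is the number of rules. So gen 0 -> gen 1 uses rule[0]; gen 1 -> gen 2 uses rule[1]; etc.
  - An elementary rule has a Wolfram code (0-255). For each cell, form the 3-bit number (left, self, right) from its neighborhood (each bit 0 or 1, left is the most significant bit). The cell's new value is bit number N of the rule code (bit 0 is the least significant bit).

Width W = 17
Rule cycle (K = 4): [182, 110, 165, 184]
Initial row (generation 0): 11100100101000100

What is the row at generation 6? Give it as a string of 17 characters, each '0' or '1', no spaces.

Gen 0: 11100100101000100
Gen 1 (rule 182): 01011111111101110
Gen 2 (rule 110): 11110000000111010
Gen 3 (rule 165): 01100111110010110
Gen 4 (rule 184): 01010111101001101
Gen 5 (rule 182): 11111011011110011
Gen 6 (rule 110): 10001111110010111

Answer: 10001111110010111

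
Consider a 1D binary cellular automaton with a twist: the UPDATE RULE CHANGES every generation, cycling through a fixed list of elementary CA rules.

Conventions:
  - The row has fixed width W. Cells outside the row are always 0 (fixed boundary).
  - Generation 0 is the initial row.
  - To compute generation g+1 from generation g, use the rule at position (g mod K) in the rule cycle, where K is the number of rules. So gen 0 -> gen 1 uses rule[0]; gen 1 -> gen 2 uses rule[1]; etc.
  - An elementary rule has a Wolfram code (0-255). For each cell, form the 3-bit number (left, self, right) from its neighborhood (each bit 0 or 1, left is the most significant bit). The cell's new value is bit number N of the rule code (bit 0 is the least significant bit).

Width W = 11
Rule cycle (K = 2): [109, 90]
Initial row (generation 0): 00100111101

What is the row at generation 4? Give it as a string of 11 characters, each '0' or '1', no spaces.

Gen 0: 00100111101
Gen 1 (rule 109): 10100100111
Gen 2 (rule 90): 00011011101
Gen 3 (rule 109): 11011110111
Gen 4 (rule 90): 11010010101

Answer: 11010010101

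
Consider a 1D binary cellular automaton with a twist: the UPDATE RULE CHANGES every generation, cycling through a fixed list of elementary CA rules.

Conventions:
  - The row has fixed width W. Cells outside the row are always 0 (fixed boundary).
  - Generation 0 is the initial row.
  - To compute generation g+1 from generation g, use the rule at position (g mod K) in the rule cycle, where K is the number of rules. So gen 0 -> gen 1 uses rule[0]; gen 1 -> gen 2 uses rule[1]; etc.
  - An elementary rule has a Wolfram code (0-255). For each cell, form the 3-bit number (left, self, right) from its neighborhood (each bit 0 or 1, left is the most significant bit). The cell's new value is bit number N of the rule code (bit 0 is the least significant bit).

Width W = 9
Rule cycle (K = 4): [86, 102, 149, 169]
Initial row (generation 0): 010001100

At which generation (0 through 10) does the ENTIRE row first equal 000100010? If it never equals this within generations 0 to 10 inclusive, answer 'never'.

Gen 0: 010001100
Gen 1 (rule 86): 111010110
Gen 2 (rule 102): 001111010
Gen 3 (rule 149): 100110011
Gen 4 (rule 169): 000100010
Gen 5 (rule 86): 001110111
Gen 6 (rule 102): 010011001
Gen 7 (rule 149): 011000101
Gen 8 (rule 169): 010010010
Gen 9 (rule 86): 111111111
Gen 10 (rule 102): 000000001

Answer: 4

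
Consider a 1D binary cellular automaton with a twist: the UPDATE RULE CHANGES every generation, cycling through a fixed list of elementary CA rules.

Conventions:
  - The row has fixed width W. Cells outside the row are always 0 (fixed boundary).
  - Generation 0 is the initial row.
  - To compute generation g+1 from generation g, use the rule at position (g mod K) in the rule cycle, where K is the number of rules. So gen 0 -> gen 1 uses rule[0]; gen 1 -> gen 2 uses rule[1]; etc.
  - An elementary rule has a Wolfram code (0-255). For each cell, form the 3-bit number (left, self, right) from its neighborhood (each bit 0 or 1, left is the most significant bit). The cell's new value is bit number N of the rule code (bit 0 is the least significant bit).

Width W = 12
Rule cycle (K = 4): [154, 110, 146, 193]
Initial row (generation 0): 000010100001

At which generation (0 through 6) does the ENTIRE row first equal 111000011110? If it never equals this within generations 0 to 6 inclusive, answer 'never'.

Gen 0: 000010100001
Gen 1 (rule 154): 000100010010
Gen 2 (rule 110): 001100110110
Gen 3 (rule 146): 010011000001
Gen 4 (rule 193): 000001011100
Gen 5 (rule 154): 000010011010
Gen 6 (rule 110): 000110111110

Answer: never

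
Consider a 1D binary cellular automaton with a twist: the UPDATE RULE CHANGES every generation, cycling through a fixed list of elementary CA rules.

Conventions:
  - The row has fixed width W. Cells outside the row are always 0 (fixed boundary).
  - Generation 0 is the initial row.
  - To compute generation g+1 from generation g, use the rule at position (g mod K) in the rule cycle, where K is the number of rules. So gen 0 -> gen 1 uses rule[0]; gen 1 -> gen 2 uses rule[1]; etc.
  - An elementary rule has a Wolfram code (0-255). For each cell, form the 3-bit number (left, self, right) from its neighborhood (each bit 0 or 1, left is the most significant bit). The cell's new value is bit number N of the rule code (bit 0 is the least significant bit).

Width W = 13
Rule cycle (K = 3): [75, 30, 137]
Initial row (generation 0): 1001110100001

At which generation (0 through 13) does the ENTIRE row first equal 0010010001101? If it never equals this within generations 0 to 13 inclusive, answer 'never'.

Gen 0: 1001110100001
Gen 1 (rule 75): 0011010001110
Gen 2 (rule 30): 0110011011001
Gen 3 (rule 137): 0100010010000
Gen 4 (rule 75): 1001100100111
Gen 5 (rule 30): 1111011111100
Gen 6 (rule 137): 1110011111001
Gen 7 (rule 75): 1010110001010
Gen 8 (rule 30): 1010101011011
Gen 9 (rule 137): 0000000010010
Gen 10 (rule 75): 1111111100100
Gen 11 (rule 30): 1000000011110
Gen 12 (rule 137): 0011111011100
Gen 13 (rule 75): 1110001010101

Answer: never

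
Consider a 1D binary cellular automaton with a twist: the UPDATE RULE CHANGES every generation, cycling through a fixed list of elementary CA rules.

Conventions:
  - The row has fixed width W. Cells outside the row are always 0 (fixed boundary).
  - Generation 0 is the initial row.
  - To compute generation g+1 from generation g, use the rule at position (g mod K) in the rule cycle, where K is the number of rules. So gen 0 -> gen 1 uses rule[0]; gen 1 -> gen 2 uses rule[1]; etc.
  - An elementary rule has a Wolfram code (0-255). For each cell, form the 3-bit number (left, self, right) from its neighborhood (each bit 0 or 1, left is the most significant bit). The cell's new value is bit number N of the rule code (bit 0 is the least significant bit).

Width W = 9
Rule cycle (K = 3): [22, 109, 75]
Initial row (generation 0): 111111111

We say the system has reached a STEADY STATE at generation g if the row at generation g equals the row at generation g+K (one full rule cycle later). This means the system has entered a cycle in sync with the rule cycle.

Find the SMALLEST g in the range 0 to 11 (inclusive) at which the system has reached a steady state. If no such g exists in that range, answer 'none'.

Answer: 5

Derivation:
Gen 0: 111111111
Gen 1 (rule 22): 000000000
Gen 2 (rule 109): 111111111
Gen 3 (rule 75): 100000001
Gen 4 (rule 22): 110000011
Gen 5 (rule 109): 110111011
Gen 6 (rule 75): 110101011
Gen 7 (rule 22): 000101000
Gen 8 (rule 109): 110111011
Gen 9 (rule 75): 110101011
Gen 10 (rule 22): 000101000
Gen 11 (rule 109): 110111011
Gen 12 (rule 75): 110101011
Gen 13 (rule 22): 000101000
Gen 14 (rule 109): 110111011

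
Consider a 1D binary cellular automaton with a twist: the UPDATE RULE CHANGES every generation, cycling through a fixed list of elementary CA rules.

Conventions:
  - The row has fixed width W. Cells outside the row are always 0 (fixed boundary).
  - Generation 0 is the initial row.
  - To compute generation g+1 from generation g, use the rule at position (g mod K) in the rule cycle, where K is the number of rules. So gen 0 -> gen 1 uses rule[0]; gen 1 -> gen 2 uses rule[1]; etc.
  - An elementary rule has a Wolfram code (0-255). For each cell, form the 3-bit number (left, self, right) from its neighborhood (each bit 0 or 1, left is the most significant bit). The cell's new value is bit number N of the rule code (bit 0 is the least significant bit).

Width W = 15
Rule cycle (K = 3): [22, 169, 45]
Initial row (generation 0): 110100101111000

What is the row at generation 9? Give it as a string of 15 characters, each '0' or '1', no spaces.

Gen 0: 110100101111000
Gen 1 (rule 22): 000111100000100
Gen 2 (rule 169): 110111001110001
Gen 3 (rule 45): 101100001000101
Gen 4 (rule 22): 100010011101101
Gen 5 (rule 169): 001000011011010
Gen 6 (rule 45): 101011010110110
Gen 7 (rule 22): 101000010000001
Gen 8 (rule 169): 010011000111100
Gen 9 (rule 45): 010010010100001

Answer: 010010010100001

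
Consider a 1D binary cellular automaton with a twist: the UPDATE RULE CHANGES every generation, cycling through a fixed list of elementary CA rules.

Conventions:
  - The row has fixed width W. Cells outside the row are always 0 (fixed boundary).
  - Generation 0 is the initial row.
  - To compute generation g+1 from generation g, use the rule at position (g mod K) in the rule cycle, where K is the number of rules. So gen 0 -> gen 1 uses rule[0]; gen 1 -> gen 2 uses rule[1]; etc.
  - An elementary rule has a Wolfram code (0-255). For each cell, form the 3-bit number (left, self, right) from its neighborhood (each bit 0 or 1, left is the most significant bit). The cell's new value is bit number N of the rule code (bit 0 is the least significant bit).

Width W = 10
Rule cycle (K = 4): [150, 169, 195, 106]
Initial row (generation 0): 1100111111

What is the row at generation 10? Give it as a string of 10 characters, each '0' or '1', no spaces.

Answer: 0001111010

Derivation:
Gen 0: 1100111111
Gen 1 (rule 150): 0011011110
Gen 2 (rule 169): 1010111100
Gen 3 (rule 195): 0000011101
Gen 4 (rule 106): 0000110110
Gen 5 (rule 150): 0001000001
Gen 6 (rule 169): 1100011100
Gen 7 (rule 195): 0101101101
Gen 8 (rule 106): 1011111110
Gen 9 (rule 150): 1001111101
Gen 10 (rule 169): 0001111010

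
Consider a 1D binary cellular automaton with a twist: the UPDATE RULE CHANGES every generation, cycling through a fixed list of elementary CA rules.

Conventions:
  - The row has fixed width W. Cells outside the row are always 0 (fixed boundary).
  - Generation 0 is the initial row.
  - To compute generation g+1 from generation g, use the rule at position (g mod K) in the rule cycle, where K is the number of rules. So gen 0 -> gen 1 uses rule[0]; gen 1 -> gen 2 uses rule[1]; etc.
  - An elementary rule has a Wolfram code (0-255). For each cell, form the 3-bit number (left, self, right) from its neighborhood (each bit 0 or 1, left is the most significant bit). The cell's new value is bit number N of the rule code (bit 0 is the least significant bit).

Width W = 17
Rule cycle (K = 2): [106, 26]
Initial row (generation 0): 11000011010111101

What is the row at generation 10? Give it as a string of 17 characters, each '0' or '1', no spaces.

Gen 0: 11000011010111101
Gen 1 (rule 106): 11000111101100110
Gen 2 (rule 26): 10101100001011101
Gen 3 (rule 106): 01011100010110110
Gen 4 (rule 26): 10010010100100101
Gen 5 (rule 106): 00100101001001010
Gen 6 (rule 26): 01011000110110001
Gen 7 (rule 106): 10111001111110010
Gen 8 (rule 26): 00100111000001101
Gen 9 (rule 106): 01001101000011110
Gen 10 (rule 26): 10111000100110001

Answer: 10111000100110001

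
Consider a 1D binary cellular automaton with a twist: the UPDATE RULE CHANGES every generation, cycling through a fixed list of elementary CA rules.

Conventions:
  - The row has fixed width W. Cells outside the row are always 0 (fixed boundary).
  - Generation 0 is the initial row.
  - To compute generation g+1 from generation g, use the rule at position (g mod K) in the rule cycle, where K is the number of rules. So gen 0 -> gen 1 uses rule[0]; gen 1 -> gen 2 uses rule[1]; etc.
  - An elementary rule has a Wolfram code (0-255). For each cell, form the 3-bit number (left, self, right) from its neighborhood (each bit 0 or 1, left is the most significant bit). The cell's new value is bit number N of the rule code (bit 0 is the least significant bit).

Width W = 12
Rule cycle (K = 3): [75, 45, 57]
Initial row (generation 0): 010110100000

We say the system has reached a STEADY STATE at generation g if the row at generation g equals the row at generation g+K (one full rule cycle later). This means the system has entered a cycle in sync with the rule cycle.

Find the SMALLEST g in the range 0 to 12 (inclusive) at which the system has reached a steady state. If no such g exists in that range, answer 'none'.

Gen 0: 010110100000
Gen 1 (rule 75): 100110001111
Gen 2 (rule 45): 100100101000
Gen 3 (rule 57): 010010010111
Gen 4 (rule 75): 100100100101
Gen 5 (rule 45): 100100100111
Gen 6 (rule 57): 010010010100
Gen 7 (rule 75): 100100100001
Gen 8 (rule 45): 100100101101
Gen 9 (rule 57): 010010011010
Gen 10 (rule 75): 100100111000
Gen 11 (rule 45): 100100100011
Gen 12 (rule 57): 010010011010
Gen 13 (rule 75): 100100111000
Gen 14 (rule 45): 100100100011
Gen 15 (rule 57): 010010011010

Answer: 9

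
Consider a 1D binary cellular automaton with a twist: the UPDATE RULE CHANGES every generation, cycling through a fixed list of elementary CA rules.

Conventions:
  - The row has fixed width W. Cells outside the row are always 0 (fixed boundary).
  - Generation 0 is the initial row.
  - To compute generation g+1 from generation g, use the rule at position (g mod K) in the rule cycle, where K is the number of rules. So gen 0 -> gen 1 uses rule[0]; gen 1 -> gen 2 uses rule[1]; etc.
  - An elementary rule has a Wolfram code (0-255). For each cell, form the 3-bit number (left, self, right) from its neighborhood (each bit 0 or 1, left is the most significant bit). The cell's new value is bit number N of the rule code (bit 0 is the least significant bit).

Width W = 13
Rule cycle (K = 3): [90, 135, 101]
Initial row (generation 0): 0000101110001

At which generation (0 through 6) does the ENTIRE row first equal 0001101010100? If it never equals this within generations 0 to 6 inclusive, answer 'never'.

Gen 0: 0000101110001
Gen 1 (rule 90): 0001001011010
Gen 2 (rule 135): 1111011000010
Gen 3 (rule 101): 0001101011010
Gen 4 (rule 90): 0011100011001
Gen 5 (rule 135): 1101001100011
Gen 6 (rule 101): 0111000101001

Answer: never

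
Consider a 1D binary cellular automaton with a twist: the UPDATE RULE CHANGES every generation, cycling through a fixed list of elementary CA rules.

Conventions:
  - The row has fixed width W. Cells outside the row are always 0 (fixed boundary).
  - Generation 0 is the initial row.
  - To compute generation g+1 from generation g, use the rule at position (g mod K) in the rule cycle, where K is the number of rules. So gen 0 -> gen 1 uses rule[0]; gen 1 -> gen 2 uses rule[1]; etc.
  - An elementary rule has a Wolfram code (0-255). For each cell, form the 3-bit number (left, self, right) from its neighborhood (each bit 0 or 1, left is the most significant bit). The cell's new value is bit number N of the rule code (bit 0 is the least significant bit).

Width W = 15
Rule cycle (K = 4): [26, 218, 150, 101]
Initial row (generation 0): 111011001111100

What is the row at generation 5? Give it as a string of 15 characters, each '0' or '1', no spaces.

Answer: 110111001011100

Derivation:
Gen 0: 111011001111100
Gen 1 (rule 26): 100010111000010
Gen 2 (rule 218): 010100111100101
Gen 3 (rule 150): 110111011011101
Gen 4 (rule 101): 011001101100111
Gen 5 (rule 26): 110111001011100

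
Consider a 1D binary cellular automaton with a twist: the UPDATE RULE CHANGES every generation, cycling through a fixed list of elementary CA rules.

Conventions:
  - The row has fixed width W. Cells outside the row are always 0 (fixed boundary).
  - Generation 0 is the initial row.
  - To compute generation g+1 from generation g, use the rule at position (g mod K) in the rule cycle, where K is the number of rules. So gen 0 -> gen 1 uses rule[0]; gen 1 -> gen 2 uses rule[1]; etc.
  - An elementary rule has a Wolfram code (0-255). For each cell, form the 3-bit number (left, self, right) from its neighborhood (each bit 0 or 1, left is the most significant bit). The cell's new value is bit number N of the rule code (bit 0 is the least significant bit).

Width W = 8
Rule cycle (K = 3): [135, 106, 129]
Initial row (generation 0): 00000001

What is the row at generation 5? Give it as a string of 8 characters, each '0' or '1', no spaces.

Answer: 11111010

Derivation:
Gen 0: 00000001
Gen 1 (rule 135): 11111111
Gen 2 (rule 106): 10000001
Gen 3 (rule 129): 00111100
Gen 4 (rule 135): 11011001
Gen 5 (rule 106): 11111010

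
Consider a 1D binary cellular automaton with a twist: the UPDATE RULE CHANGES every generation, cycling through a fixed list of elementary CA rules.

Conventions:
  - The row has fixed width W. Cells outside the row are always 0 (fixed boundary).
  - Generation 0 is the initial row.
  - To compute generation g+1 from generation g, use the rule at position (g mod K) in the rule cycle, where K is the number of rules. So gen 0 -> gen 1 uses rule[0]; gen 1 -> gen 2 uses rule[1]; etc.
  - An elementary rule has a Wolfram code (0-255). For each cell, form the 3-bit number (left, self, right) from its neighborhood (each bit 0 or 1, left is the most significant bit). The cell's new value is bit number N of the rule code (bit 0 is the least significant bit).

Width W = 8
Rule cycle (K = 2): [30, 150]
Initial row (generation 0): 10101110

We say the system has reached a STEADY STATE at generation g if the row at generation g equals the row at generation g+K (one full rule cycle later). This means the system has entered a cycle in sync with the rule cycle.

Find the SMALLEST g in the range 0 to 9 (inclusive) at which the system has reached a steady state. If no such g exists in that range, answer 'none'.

Answer: 5

Derivation:
Gen 0: 10101110
Gen 1 (rule 30): 10101001
Gen 2 (rule 150): 10101111
Gen 3 (rule 30): 10101000
Gen 4 (rule 150): 10101100
Gen 5 (rule 30): 10101010
Gen 6 (rule 150): 10101011
Gen 7 (rule 30): 10101010
Gen 8 (rule 150): 10101011
Gen 9 (rule 30): 10101010
Gen 10 (rule 150): 10101011
Gen 11 (rule 30): 10101010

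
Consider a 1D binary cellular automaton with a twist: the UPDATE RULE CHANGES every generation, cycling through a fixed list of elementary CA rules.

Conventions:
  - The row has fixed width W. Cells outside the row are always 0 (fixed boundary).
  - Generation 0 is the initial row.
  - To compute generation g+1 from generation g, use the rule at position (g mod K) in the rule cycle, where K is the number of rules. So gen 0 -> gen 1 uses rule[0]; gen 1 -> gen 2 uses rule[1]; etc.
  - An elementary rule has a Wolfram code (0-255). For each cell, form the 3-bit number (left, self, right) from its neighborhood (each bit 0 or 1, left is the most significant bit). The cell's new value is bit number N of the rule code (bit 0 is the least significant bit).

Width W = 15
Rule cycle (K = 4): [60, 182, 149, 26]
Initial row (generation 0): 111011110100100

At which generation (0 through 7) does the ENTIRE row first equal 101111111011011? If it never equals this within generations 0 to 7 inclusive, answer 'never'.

Gen 0: 111011110100100
Gen 1 (rule 60): 100110001110110
Gen 2 (rule 182): 111001010101001
Gen 3 (rule 149): 010101010101101
Gen 4 (rule 26): 100000000001000
Gen 5 (rule 60): 110000000001100
Gen 6 (rule 182): 001000000010010
Gen 7 (rule 149): 101111111011011

Answer: 7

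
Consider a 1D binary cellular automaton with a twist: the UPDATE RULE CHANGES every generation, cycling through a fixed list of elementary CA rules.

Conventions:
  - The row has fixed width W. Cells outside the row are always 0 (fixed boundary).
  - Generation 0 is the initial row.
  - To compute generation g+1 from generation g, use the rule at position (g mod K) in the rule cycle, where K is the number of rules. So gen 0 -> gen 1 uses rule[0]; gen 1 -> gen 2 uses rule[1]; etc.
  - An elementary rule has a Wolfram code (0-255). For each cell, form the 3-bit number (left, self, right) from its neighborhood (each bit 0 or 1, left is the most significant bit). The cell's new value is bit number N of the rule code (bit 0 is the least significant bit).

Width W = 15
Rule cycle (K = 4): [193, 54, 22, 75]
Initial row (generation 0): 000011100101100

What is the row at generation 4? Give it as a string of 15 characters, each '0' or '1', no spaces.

Gen 0: 000011100101100
Gen 1 (rule 193): 111001100000101
Gen 2 (rule 54): 000110010001111
Gen 3 (rule 22): 001001111010000
Gen 4 (rule 75): 110011001000111

Answer: 110011001000111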